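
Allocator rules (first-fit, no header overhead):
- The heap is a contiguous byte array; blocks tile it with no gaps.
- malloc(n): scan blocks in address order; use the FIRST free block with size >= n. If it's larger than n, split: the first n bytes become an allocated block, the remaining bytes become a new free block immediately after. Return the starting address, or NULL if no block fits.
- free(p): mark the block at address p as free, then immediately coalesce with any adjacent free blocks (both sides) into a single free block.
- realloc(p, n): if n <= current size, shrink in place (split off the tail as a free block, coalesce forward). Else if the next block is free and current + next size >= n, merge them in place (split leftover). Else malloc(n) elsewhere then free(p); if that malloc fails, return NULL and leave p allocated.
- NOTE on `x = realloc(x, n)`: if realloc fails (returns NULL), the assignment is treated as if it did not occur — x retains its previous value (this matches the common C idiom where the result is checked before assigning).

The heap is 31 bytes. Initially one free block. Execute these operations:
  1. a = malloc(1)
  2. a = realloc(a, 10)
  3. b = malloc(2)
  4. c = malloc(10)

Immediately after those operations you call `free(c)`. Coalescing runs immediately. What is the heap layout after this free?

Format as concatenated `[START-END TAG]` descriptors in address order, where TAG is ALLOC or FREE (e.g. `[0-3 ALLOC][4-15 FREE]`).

Answer: [0-9 ALLOC][10-11 ALLOC][12-30 FREE]

Derivation:
Op 1: a = malloc(1) -> a = 0; heap: [0-0 ALLOC][1-30 FREE]
Op 2: a = realloc(a, 10) -> a = 0; heap: [0-9 ALLOC][10-30 FREE]
Op 3: b = malloc(2) -> b = 10; heap: [0-9 ALLOC][10-11 ALLOC][12-30 FREE]
Op 4: c = malloc(10) -> c = 12; heap: [0-9 ALLOC][10-11 ALLOC][12-21 ALLOC][22-30 FREE]
free(c): c = 12 -> block [12-21 ALLOC]; mark free, coalesce with adjacent free neighbors -> [0-9 ALLOC][10-11 ALLOC][12-30 FREE]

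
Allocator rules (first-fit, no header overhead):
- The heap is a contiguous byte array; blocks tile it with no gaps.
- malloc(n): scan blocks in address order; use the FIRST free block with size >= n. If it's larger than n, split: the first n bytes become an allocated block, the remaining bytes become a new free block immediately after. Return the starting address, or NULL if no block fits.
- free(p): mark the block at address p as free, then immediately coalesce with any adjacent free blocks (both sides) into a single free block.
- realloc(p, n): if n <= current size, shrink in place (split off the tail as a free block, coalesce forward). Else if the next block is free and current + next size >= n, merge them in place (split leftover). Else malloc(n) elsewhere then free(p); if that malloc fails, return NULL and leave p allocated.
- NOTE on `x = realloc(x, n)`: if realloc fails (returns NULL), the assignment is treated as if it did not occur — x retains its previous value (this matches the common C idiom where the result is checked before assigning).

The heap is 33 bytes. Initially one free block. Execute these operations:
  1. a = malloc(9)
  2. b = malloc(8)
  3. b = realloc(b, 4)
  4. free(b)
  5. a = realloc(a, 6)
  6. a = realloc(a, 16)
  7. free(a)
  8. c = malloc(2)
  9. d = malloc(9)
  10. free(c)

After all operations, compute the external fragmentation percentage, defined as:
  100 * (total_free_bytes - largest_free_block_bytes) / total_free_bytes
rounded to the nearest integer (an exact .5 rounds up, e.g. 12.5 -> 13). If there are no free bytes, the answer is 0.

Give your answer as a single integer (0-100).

Op 1: a = malloc(9) -> a = 0; heap: [0-8 ALLOC][9-32 FREE]
Op 2: b = malloc(8) -> b = 9; heap: [0-8 ALLOC][9-16 ALLOC][17-32 FREE]
Op 3: b = realloc(b, 4) -> b = 9; heap: [0-8 ALLOC][9-12 ALLOC][13-32 FREE]
Op 4: free(b) -> (freed b); heap: [0-8 ALLOC][9-32 FREE]
Op 5: a = realloc(a, 6) -> a = 0; heap: [0-5 ALLOC][6-32 FREE]
Op 6: a = realloc(a, 16) -> a = 0; heap: [0-15 ALLOC][16-32 FREE]
Op 7: free(a) -> (freed a); heap: [0-32 FREE]
Op 8: c = malloc(2) -> c = 0; heap: [0-1 ALLOC][2-32 FREE]
Op 9: d = malloc(9) -> d = 2; heap: [0-1 ALLOC][2-10 ALLOC][11-32 FREE]
Op 10: free(c) -> (freed c); heap: [0-1 FREE][2-10 ALLOC][11-32 FREE]
Free blocks: [2 22] total_free=24 largest=22 -> 100*(24-22)/24 = 200/24 ≈ 8.333 -> rounds to 8

Answer: 8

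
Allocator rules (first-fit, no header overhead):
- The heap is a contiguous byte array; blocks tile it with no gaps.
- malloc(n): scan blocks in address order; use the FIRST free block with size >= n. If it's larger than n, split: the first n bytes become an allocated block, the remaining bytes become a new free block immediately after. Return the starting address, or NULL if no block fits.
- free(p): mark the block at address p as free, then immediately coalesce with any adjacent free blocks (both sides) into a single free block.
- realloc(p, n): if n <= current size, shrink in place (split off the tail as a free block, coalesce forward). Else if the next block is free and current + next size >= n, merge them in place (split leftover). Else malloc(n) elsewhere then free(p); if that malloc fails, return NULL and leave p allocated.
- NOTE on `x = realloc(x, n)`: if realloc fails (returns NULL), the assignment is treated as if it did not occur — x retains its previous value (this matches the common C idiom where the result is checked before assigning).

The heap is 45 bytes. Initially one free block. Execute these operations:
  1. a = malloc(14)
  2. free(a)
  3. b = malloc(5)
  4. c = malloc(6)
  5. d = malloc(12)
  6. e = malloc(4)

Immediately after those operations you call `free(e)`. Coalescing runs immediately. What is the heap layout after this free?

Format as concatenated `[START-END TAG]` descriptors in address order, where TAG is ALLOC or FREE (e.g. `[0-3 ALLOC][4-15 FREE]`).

Op 1: a = malloc(14) -> a = 0; heap: [0-13 ALLOC][14-44 FREE]
Op 2: free(a) -> (freed a); heap: [0-44 FREE]
Op 3: b = malloc(5) -> b = 0; heap: [0-4 ALLOC][5-44 FREE]
Op 4: c = malloc(6) -> c = 5; heap: [0-4 ALLOC][5-10 ALLOC][11-44 FREE]
Op 5: d = malloc(12) -> d = 11; heap: [0-4 ALLOC][5-10 ALLOC][11-22 ALLOC][23-44 FREE]
Op 6: e = malloc(4) -> e = 23; heap: [0-4 ALLOC][5-10 ALLOC][11-22 ALLOC][23-26 ALLOC][27-44 FREE]
free(e): e = 23 -> block [23-26 ALLOC]; mark free, coalesce with adjacent free neighbors -> [0-4 ALLOC][5-10 ALLOC][11-22 ALLOC][23-44 FREE]

Answer: [0-4 ALLOC][5-10 ALLOC][11-22 ALLOC][23-44 FREE]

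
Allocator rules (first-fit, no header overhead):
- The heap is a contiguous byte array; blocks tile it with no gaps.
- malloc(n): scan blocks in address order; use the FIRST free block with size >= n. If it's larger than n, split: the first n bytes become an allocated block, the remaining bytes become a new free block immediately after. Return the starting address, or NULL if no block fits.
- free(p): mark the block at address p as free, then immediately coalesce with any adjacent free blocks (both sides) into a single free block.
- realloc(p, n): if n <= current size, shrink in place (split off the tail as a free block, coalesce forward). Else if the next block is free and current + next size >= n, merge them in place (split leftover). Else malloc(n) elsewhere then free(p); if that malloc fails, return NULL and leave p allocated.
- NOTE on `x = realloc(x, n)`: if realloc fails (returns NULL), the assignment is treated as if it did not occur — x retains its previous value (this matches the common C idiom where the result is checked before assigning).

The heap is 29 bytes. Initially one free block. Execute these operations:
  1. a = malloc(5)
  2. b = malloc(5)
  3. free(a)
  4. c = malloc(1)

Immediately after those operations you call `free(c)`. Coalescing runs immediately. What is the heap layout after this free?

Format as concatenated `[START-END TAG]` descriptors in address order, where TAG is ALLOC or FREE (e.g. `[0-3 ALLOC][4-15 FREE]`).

Op 1: a = malloc(5) -> a = 0; heap: [0-4 ALLOC][5-28 FREE]
Op 2: b = malloc(5) -> b = 5; heap: [0-4 ALLOC][5-9 ALLOC][10-28 FREE]
Op 3: free(a) -> (freed a); heap: [0-4 FREE][5-9 ALLOC][10-28 FREE]
Op 4: c = malloc(1) -> c = 0; heap: [0-0 ALLOC][1-4 FREE][5-9 ALLOC][10-28 FREE]
free(c): c = 0 -> block [0-0 ALLOC]; mark free, coalesce with adjacent free neighbors -> [0-4 FREE][5-9 ALLOC][10-28 FREE]

Answer: [0-4 FREE][5-9 ALLOC][10-28 FREE]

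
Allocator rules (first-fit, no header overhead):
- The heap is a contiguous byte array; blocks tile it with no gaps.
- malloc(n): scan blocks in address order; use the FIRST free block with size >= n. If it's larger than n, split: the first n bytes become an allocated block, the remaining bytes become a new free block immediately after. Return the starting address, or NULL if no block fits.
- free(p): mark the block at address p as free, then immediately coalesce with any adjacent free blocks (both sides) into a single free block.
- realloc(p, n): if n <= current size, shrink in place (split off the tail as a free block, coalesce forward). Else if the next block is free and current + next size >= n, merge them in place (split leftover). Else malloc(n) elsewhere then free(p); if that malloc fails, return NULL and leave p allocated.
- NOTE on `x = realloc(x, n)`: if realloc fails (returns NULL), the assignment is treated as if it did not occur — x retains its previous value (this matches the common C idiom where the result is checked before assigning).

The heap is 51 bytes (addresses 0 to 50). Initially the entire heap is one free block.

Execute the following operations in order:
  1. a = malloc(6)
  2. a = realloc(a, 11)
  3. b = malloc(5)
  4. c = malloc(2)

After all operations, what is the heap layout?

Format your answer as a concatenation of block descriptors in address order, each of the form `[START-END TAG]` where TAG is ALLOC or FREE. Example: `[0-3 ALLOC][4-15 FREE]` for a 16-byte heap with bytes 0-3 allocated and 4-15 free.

Answer: [0-10 ALLOC][11-15 ALLOC][16-17 ALLOC][18-50 FREE]

Derivation:
Op 1: a = malloc(6) -> a = 0; heap: [0-5 ALLOC][6-50 FREE]
Op 2: a = realloc(a, 11) -> a = 0; heap: [0-10 ALLOC][11-50 FREE]
Op 3: b = malloc(5) -> b = 11; heap: [0-10 ALLOC][11-15 ALLOC][16-50 FREE]
Op 4: c = malloc(2) -> c = 16; heap: [0-10 ALLOC][11-15 ALLOC][16-17 ALLOC][18-50 FREE]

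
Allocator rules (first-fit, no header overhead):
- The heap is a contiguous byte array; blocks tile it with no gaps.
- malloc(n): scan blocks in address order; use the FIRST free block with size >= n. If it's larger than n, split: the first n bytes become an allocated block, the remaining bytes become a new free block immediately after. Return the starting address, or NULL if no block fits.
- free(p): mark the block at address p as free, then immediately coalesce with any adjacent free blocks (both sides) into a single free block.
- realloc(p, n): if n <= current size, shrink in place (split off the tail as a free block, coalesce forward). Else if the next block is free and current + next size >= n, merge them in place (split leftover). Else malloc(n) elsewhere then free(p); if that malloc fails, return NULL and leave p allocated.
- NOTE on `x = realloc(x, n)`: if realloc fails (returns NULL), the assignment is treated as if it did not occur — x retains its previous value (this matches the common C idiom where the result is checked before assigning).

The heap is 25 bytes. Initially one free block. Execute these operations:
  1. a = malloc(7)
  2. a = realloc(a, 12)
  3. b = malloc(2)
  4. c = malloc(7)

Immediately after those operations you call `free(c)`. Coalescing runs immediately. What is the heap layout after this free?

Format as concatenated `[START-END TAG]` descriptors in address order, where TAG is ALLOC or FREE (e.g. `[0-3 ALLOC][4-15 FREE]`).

Answer: [0-11 ALLOC][12-13 ALLOC][14-24 FREE]

Derivation:
Op 1: a = malloc(7) -> a = 0; heap: [0-6 ALLOC][7-24 FREE]
Op 2: a = realloc(a, 12) -> a = 0; heap: [0-11 ALLOC][12-24 FREE]
Op 3: b = malloc(2) -> b = 12; heap: [0-11 ALLOC][12-13 ALLOC][14-24 FREE]
Op 4: c = malloc(7) -> c = 14; heap: [0-11 ALLOC][12-13 ALLOC][14-20 ALLOC][21-24 FREE]
free(c): c = 14 -> block [14-20 ALLOC]; mark free, coalesce with adjacent free neighbors -> [0-11 ALLOC][12-13 ALLOC][14-24 FREE]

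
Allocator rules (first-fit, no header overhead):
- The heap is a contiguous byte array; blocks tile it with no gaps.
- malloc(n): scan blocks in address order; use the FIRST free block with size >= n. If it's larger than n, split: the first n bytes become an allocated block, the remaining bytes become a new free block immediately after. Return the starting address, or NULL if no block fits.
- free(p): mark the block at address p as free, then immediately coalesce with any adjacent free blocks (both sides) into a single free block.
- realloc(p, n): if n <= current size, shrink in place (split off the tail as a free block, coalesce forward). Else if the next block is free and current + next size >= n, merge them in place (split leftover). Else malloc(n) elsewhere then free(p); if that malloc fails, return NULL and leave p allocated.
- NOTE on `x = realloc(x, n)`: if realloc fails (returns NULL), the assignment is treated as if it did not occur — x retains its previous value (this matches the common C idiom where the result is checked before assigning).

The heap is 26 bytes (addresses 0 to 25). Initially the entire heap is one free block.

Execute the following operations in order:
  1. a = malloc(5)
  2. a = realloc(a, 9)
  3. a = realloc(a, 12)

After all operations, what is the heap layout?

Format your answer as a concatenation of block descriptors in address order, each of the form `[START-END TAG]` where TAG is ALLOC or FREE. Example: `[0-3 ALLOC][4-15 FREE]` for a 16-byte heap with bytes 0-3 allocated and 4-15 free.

Op 1: a = malloc(5) -> a = 0; heap: [0-4 ALLOC][5-25 FREE]
Op 2: a = realloc(a, 9) -> a = 0; heap: [0-8 ALLOC][9-25 FREE]
Op 3: a = realloc(a, 12) -> a = 0; heap: [0-11 ALLOC][12-25 FREE]

Answer: [0-11 ALLOC][12-25 FREE]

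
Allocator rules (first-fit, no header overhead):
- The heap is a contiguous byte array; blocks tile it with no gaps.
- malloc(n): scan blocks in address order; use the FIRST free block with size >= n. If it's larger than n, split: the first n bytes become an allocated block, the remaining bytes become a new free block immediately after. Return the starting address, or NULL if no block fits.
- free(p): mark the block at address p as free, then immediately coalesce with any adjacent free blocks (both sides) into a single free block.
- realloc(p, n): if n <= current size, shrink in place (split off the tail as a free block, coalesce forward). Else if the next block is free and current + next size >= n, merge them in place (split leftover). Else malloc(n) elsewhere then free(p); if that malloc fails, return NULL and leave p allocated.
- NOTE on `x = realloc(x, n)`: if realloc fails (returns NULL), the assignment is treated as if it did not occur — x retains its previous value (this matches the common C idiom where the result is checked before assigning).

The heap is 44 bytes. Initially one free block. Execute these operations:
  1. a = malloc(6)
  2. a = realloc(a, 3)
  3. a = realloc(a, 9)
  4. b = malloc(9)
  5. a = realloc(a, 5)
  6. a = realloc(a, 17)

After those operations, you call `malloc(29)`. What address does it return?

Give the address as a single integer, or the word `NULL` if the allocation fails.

Answer: NULL

Derivation:
Op 1: a = malloc(6) -> a = 0; heap: [0-5 ALLOC][6-43 FREE]
Op 2: a = realloc(a, 3) -> a = 0; heap: [0-2 ALLOC][3-43 FREE]
Op 3: a = realloc(a, 9) -> a = 0; heap: [0-8 ALLOC][9-43 FREE]
Op 4: b = malloc(9) -> b = 9; heap: [0-8 ALLOC][9-17 ALLOC][18-43 FREE]
Op 5: a = realloc(a, 5) -> a = 0; heap: [0-4 ALLOC][5-8 FREE][9-17 ALLOC][18-43 FREE]
Op 6: a = realloc(a, 17) -> a = 18; heap: [0-8 FREE][9-17 ALLOC][18-34 ALLOC][35-43 FREE]
malloc(29): first-fit scan over [0-8 FREE][9-17 ALLOC][18-34 ALLOC][35-43 FREE] -> NULL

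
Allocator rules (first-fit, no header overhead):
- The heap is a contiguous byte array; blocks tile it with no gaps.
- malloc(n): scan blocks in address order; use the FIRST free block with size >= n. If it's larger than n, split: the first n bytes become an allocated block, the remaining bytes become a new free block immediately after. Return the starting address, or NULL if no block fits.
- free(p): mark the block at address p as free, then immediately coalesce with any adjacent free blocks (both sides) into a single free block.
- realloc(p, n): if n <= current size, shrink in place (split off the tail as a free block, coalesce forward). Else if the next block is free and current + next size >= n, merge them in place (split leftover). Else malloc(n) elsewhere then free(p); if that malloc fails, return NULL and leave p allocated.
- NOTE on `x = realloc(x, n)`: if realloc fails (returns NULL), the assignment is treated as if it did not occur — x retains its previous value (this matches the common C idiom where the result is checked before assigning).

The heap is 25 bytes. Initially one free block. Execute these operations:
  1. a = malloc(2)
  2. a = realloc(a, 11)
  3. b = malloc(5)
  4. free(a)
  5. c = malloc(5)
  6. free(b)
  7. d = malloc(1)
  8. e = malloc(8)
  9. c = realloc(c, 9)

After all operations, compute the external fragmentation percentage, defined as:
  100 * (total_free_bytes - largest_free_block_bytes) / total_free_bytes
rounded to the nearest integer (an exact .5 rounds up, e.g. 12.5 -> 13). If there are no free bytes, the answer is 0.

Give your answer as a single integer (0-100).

Answer: 29

Derivation:
Op 1: a = malloc(2) -> a = 0; heap: [0-1 ALLOC][2-24 FREE]
Op 2: a = realloc(a, 11) -> a = 0; heap: [0-10 ALLOC][11-24 FREE]
Op 3: b = malloc(5) -> b = 11; heap: [0-10 ALLOC][11-15 ALLOC][16-24 FREE]
Op 4: free(a) -> (freed a); heap: [0-10 FREE][11-15 ALLOC][16-24 FREE]
Op 5: c = malloc(5) -> c = 0; heap: [0-4 ALLOC][5-10 FREE][11-15 ALLOC][16-24 FREE]
Op 6: free(b) -> (freed b); heap: [0-4 ALLOC][5-24 FREE]
Op 7: d = malloc(1) -> d = 5; heap: [0-4 ALLOC][5-5 ALLOC][6-24 FREE]
Op 8: e = malloc(8) -> e = 6; heap: [0-4 ALLOC][5-5 ALLOC][6-13 ALLOC][14-24 FREE]
Op 9: c = realloc(c, 9) -> c = 14; heap: [0-4 FREE][5-5 ALLOC][6-13 ALLOC][14-22 ALLOC][23-24 FREE]
Free blocks: [5 2] total_free=7 largest=5 -> 100*(7-5)/7 = 200/7 ≈ 28.571 -> rounds to 29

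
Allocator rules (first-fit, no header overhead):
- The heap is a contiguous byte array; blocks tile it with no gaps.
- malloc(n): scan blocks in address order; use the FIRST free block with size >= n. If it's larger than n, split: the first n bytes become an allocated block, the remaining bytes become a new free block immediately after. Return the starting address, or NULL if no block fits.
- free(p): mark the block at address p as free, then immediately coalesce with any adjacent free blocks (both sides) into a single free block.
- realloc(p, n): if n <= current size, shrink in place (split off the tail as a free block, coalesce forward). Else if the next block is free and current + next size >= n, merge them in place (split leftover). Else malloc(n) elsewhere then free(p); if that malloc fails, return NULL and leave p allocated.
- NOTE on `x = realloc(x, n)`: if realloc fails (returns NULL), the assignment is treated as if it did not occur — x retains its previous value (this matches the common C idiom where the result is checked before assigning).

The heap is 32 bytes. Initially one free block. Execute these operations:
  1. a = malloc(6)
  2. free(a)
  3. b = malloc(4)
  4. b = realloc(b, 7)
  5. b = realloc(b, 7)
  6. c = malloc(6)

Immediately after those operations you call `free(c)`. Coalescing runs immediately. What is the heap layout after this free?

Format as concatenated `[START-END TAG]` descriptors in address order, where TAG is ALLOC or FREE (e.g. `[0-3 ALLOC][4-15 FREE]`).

Answer: [0-6 ALLOC][7-31 FREE]

Derivation:
Op 1: a = malloc(6) -> a = 0; heap: [0-5 ALLOC][6-31 FREE]
Op 2: free(a) -> (freed a); heap: [0-31 FREE]
Op 3: b = malloc(4) -> b = 0; heap: [0-3 ALLOC][4-31 FREE]
Op 4: b = realloc(b, 7) -> b = 0; heap: [0-6 ALLOC][7-31 FREE]
Op 5: b = realloc(b, 7) -> b = 0; heap: [0-6 ALLOC][7-31 FREE]
Op 6: c = malloc(6) -> c = 7; heap: [0-6 ALLOC][7-12 ALLOC][13-31 FREE]
free(c): c = 7 -> block [7-12 ALLOC]; mark free, coalesce with adjacent free neighbors -> [0-6 ALLOC][7-31 FREE]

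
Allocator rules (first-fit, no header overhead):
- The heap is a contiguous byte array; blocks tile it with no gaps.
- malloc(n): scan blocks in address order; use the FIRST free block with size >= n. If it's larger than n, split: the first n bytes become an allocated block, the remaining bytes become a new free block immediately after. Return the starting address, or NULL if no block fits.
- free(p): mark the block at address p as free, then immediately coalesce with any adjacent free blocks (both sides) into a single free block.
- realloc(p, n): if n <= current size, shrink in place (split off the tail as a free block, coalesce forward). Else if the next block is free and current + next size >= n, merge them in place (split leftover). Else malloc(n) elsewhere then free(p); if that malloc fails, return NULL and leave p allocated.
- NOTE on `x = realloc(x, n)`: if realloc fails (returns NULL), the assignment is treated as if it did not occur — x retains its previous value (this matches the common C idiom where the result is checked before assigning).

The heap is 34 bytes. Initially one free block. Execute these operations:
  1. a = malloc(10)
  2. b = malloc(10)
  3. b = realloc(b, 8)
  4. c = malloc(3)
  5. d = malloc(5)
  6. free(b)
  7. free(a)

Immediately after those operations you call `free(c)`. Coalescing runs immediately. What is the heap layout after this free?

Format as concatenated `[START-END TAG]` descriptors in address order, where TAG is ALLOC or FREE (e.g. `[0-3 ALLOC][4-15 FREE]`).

Op 1: a = malloc(10) -> a = 0; heap: [0-9 ALLOC][10-33 FREE]
Op 2: b = malloc(10) -> b = 10; heap: [0-9 ALLOC][10-19 ALLOC][20-33 FREE]
Op 3: b = realloc(b, 8) -> b = 10; heap: [0-9 ALLOC][10-17 ALLOC][18-33 FREE]
Op 4: c = malloc(3) -> c = 18; heap: [0-9 ALLOC][10-17 ALLOC][18-20 ALLOC][21-33 FREE]
Op 5: d = malloc(5) -> d = 21; heap: [0-9 ALLOC][10-17 ALLOC][18-20 ALLOC][21-25 ALLOC][26-33 FREE]
Op 6: free(b) -> (freed b); heap: [0-9 ALLOC][10-17 FREE][18-20 ALLOC][21-25 ALLOC][26-33 FREE]
Op 7: free(a) -> (freed a); heap: [0-17 FREE][18-20 ALLOC][21-25 ALLOC][26-33 FREE]
free(c): c = 18 -> block [18-20 ALLOC]; mark free, coalesce with adjacent free neighbors -> [0-20 FREE][21-25 ALLOC][26-33 FREE]

Answer: [0-20 FREE][21-25 ALLOC][26-33 FREE]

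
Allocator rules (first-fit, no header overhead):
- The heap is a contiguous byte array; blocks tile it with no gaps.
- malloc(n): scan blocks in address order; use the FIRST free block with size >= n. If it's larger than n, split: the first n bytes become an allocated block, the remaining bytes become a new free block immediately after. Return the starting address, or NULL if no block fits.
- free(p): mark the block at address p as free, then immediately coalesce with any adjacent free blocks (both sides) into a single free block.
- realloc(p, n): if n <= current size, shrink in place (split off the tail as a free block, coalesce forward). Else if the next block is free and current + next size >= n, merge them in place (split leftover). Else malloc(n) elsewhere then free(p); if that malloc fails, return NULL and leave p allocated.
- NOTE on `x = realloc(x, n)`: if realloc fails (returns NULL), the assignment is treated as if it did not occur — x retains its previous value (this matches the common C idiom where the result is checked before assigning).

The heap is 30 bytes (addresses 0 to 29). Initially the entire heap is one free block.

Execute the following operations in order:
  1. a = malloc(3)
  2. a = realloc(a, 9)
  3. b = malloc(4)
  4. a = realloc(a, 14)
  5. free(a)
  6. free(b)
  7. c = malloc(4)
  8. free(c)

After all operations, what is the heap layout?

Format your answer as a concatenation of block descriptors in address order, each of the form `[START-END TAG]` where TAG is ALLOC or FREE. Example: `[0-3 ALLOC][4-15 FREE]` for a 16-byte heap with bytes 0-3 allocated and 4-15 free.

Op 1: a = malloc(3) -> a = 0; heap: [0-2 ALLOC][3-29 FREE]
Op 2: a = realloc(a, 9) -> a = 0; heap: [0-8 ALLOC][9-29 FREE]
Op 3: b = malloc(4) -> b = 9; heap: [0-8 ALLOC][9-12 ALLOC][13-29 FREE]
Op 4: a = realloc(a, 14) -> a = 13; heap: [0-8 FREE][9-12 ALLOC][13-26 ALLOC][27-29 FREE]
Op 5: free(a) -> (freed a); heap: [0-8 FREE][9-12 ALLOC][13-29 FREE]
Op 6: free(b) -> (freed b); heap: [0-29 FREE]
Op 7: c = malloc(4) -> c = 0; heap: [0-3 ALLOC][4-29 FREE]
Op 8: free(c) -> (freed c); heap: [0-29 FREE]

Answer: [0-29 FREE]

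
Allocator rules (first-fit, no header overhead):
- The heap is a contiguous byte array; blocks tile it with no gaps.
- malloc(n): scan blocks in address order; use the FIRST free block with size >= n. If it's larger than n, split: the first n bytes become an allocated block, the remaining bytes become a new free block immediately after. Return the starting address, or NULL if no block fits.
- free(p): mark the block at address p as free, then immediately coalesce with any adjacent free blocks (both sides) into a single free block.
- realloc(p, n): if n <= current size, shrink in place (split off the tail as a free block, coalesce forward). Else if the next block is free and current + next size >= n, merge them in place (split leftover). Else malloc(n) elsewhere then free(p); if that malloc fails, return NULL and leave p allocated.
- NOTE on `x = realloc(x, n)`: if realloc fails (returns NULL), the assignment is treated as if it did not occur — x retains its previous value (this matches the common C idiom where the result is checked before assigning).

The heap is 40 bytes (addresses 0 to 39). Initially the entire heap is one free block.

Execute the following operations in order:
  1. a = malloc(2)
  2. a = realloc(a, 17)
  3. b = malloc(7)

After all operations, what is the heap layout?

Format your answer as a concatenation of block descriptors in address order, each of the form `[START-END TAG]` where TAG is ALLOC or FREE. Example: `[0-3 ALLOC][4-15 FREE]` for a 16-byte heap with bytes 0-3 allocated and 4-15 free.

Op 1: a = malloc(2) -> a = 0; heap: [0-1 ALLOC][2-39 FREE]
Op 2: a = realloc(a, 17) -> a = 0; heap: [0-16 ALLOC][17-39 FREE]
Op 3: b = malloc(7) -> b = 17; heap: [0-16 ALLOC][17-23 ALLOC][24-39 FREE]

Answer: [0-16 ALLOC][17-23 ALLOC][24-39 FREE]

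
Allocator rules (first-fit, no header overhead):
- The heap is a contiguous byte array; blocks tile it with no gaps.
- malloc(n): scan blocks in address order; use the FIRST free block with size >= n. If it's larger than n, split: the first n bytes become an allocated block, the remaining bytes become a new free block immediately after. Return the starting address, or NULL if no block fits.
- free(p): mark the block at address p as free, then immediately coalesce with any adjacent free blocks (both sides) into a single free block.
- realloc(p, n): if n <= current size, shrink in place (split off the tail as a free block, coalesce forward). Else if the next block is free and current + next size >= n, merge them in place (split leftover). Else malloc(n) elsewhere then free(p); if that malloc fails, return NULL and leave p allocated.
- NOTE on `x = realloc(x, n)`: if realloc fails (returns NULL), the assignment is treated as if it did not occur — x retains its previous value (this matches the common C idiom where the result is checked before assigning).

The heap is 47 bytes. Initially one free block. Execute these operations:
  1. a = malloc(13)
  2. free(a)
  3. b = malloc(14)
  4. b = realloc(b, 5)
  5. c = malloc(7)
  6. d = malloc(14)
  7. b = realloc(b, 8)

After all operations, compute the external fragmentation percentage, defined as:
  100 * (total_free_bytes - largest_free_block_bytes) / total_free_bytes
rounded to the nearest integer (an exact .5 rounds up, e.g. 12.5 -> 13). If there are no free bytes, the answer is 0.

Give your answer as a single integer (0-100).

Op 1: a = malloc(13) -> a = 0; heap: [0-12 ALLOC][13-46 FREE]
Op 2: free(a) -> (freed a); heap: [0-46 FREE]
Op 3: b = malloc(14) -> b = 0; heap: [0-13 ALLOC][14-46 FREE]
Op 4: b = realloc(b, 5) -> b = 0; heap: [0-4 ALLOC][5-46 FREE]
Op 5: c = malloc(7) -> c = 5; heap: [0-4 ALLOC][5-11 ALLOC][12-46 FREE]
Op 6: d = malloc(14) -> d = 12; heap: [0-4 ALLOC][5-11 ALLOC][12-25 ALLOC][26-46 FREE]
Op 7: b = realloc(b, 8) -> b = 26; heap: [0-4 FREE][5-11 ALLOC][12-25 ALLOC][26-33 ALLOC][34-46 FREE]
Free blocks: [5 13] total_free=18 largest=13 -> 100*(18-13)/18 = 500/18 ≈ 27.778 -> rounds to 28

Answer: 28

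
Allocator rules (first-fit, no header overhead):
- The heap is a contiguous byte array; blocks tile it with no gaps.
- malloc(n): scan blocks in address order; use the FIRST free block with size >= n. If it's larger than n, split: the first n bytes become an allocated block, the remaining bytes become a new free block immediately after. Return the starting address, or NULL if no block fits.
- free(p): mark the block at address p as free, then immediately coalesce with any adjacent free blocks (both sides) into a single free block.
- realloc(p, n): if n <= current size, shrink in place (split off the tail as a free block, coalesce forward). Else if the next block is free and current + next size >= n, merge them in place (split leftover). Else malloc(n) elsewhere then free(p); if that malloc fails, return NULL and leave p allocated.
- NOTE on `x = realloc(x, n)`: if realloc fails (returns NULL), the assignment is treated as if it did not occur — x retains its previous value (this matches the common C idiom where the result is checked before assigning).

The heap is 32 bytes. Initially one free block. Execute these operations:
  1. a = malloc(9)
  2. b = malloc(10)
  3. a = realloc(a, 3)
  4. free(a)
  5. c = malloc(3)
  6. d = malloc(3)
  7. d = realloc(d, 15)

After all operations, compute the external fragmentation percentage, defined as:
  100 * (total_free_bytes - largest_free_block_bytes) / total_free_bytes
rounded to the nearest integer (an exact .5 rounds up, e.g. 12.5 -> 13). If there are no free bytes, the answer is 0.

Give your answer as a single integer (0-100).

Op 1: a = malloc(9) -> a = 0; heap: [0-8 ALLOC][9-31 FREE]
Op 2: b = malloc(10) -> b = 9; heap: [0-8 ALLOC][9-18 ALLOC][19-31 FREE]
Op 3: a = realloc(a, 3) -> a = 0; heap: [0-2 ALLOC][3-8 FREE][9-18 ALLOC][19-31 FREE]
Op 4: free(a) -> (freed a); heap: [0-8 FREE][9-18 ALLOC][19-31 FREE]
Op 5: c = malloc(3) -> c = 0; heap: [0-2 ALLOC][3-8 FREE][9-18 ALLOC][19-31 FREE]
Op 6: d = malloc(3) -> d = 3; heap: [0-2 ALLOC][3-5 ALLOC][6-8 FREE][9-18 ALLOC][19-31 FREE]
Op 7: d = realloc(d, 15) -> NULL (d unchanged); heap: [0-2 ALLOC][3-5 ALLOC][6-8 FREE][9-18 ALLOC][19-31 FREE]
Free blocks: [3 13] total_free=16 largest=13 -> 100*(16-13)/16 = 300/16 = 18.75 -> rounds to 19

Answer: 19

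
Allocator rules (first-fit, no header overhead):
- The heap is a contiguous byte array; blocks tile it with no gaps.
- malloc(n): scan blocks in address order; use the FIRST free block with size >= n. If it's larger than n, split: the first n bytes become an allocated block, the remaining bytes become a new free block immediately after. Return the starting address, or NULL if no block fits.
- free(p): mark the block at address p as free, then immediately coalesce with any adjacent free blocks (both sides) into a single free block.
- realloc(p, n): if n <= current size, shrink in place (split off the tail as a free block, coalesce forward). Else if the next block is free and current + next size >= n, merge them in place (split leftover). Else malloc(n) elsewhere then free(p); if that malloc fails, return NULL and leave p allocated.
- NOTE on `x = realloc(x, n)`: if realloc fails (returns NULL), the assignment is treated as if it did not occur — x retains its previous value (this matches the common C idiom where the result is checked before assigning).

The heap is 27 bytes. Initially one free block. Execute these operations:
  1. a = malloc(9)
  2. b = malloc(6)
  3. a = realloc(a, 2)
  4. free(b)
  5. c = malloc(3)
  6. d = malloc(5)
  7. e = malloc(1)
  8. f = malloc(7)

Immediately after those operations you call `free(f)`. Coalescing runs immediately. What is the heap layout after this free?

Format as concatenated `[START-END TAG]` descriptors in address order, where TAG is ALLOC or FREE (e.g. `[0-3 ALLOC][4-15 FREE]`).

Op 1: a = malloc(9) -> a = 0; heap: [0-8 ALLOC][9-26 FREE]
Op 2: b = malloc(6) -> b = 9; heap: [0-8 ALLOC][9-14 ALLOC][15-26 FREE]
Op 3: a = realloc(a, 2) -> a = 0; heap: [0-1 ALLOC][2-8 FREE][9-14 ALLOC][15-26 FREE]
Op 4: free(b) -> (freed b); heap: [0-1 ALLOC][2-26 FREE]
Op 5: c = malloc(3) -> c = 2; heap: [0-1 ALLOC][2-4 ALLOC][5-26 FREE]
Op 6: d = malloc(5) -> d = 5; heap: [0-1 ALLOC][2-4 ALLOC][5-9 ALLOC][10-26 FREE]
Op 7: e = malloc(1) -> e = 10; heap: [0-1 ALLOC][2-4 ALLOC][5-9 ALLOC][10-10 ALLOC][11-26 FREE]
Op 8: f = malloc(7) -> f = 11; heap: [0-1 ALLOC][2-4 ALLOC][5-9 ALLOC][10-10 ALLOC][11-17 ALLOC][18-26 FREE]
free(f): f = 11 -> block [11-17 ALLOC]; mark free, coalesce with adjacent free neighbors -> [0-1 ALLOC][2-4 ALLOC][5-9 ALLOC][10-10 ALLOC][11-26 FREE]

Answer: [0-1 ALLOC][2-4 ALLOC][5-9 ALLOC][10-10 ALLOC][11-26 FREE]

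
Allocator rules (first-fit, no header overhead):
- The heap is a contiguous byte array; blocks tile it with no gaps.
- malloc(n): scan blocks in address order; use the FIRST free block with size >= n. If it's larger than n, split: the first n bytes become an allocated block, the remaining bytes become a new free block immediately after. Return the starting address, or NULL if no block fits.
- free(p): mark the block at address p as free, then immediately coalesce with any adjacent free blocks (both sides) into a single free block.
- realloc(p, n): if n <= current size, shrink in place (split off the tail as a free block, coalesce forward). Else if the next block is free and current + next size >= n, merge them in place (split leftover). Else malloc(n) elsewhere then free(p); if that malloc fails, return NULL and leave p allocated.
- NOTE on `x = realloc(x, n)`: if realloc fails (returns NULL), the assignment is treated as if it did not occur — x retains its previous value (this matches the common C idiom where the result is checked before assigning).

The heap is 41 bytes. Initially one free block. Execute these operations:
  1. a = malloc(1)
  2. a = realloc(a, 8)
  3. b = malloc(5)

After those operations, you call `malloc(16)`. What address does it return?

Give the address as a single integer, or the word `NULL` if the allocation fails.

Op 1: a = malloc(1) -> a = 0; heap: [0-0 ALLOC][1-40 FREE]
Op 2: a = realloc(a, 8) -> a = 0; heap: [0-7 ALLOC][8-40 FREE]
Op 3: b = malloc(5) -> b = 8; heap: [0-7 ALLOC][8-12 ALLOC][13-40 FREE]
malloc(16): first-fit scan over [0-7 ALLOC][8-12 ALLOC][13-40 FREE] -> 13

Answer: 13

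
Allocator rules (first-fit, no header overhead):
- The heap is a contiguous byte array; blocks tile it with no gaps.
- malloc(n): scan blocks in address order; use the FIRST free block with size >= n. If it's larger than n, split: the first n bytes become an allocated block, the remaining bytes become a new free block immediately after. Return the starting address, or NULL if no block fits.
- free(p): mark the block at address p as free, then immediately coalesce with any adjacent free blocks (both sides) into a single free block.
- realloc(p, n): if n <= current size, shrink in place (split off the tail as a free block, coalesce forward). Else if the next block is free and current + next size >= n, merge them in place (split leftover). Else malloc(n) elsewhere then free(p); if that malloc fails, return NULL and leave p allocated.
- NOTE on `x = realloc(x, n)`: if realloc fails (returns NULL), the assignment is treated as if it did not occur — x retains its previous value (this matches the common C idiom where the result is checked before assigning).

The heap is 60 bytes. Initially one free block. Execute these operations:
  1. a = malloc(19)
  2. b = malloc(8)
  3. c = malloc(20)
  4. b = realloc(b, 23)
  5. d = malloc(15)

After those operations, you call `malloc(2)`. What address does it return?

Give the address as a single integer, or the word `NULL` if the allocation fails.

Op 1: a = malloc(19) -> a = 0; heap: [0-18 ALLOC][19-59 FREE]
Op 2: b = malloc(8) -> b = 19; heap: [0-18 ALLOC][19-26 ALLOC][27-59 FREE]
Op 3: c = malloc(20) -> c = 27; heap: [0-18 ALLOC][19-26 ALLOC][27-46 ALLOC][47-59 FREE]
Op 4: b = realloc(b, 23) -> NULL (b unchanged); heap: [0-18 ALLOC][19-26 ALLOC][27-46 ALLOC][47-59 FREE]
Op 5: d = malloc(15) -> d = NULL; heap: [0-18 ALLOC][19-26 ALLOC][27-46 ALLOC][47-59 FREE]
malloc(2): first-fit scan over [0-18 ALLOC][19-26 ALLOC][27-46 ALLOC][47-59 FREE] -> 47

Answer: 47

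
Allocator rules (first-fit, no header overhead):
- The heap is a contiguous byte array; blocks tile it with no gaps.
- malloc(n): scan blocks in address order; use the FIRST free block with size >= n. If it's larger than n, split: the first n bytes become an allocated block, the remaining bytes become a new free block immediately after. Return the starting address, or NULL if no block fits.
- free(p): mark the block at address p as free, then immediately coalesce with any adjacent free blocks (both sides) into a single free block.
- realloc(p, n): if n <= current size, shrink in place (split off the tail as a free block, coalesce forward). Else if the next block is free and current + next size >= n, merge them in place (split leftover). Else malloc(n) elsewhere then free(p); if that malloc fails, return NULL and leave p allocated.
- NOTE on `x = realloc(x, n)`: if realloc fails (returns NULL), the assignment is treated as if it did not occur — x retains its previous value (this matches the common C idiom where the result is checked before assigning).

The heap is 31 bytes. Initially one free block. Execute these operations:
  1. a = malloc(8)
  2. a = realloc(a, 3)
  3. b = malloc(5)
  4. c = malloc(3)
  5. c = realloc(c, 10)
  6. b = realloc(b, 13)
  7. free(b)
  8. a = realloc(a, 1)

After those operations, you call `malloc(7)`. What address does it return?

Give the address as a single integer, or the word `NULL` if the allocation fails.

Op 1: a = malloc(8) -> a = 0; heap: [0-7 ALLOC][8-30 FREE]
Op 2: a = realloc(a, 3) -> a = 0; heap: [0-2 ALLOC][3-30 FREE]
Op 3: b = malloc(5) -> b = 3; heap: [0-2 ALLOC][3-7 ALLOC][8-30 FREE]
Op 4: c = malloc(3) -> c = 8; heap: [0-2 ALLOC][3-7 ALLOC][8-10 ALLOC][11-30 FREE]
Op 5: c = realloc(c, 10) -> c = 8; heap: [0-2 ALLOC][3-7 ALLOC][8-17 ALLOC][18-30 FREE]
Op 6: b = realloc(b, 13) -> b = 18; heap: [0-2 ALLOC][3-7 FREE][8-17 ALLOC][18-30 ALLOC]
Op 7: free(b) -> (freed b); heap: [0-2 ALLOC][3-7 FREE][8-17 ALLOC][18-30 FREE]
Op 8: a = realloc(a, 1) -> a = 0; heap: [0-0 ALLOC][1-7 FREE][8-17 ALLOC][18-30 FREE]
malloc(7): first-fit scan over [0-0 ALLOC][1-7 FREE][8-17 ALLOC][18-30 FREE] -> 1

Answer: 1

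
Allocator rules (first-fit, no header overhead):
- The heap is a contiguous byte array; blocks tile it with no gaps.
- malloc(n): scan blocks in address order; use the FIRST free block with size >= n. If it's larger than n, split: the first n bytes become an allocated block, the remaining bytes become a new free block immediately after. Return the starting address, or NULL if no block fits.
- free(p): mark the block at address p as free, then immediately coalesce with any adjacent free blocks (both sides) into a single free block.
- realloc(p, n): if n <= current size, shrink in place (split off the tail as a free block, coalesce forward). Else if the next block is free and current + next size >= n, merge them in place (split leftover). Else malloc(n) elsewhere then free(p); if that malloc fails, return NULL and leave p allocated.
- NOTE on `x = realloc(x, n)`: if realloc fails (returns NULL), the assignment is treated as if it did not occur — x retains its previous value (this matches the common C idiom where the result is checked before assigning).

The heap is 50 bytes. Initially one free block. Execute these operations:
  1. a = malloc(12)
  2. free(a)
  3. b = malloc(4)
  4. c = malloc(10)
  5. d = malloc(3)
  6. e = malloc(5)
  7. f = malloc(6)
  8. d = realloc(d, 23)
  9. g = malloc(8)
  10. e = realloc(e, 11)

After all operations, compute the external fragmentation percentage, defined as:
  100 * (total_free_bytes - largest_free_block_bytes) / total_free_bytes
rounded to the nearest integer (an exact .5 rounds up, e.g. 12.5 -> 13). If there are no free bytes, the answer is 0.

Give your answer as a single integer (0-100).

Answer: 38

Derivation:
Op 1: a = malloc(12) -> a = 0; heap: [0-11 ALLOC][12-49 FREE]
Op 2: free(a) -> (freed a); heap: [0-49 FREE]
Op 3: b = malloc(4) -> b = 0; heap: [0-3 ALLOC][4-49 FREE]
Op 4: c = malloc(10) -> c = 4; heap: [0-3 ALLOC][4-13 ALLOC][14-49 FREE]
Op 5: d = malloc(3) -> d = 14; heap: [0-3 ALLOC][4-13 ALLOC][14-16 ALLOC][17-49 FREE]
Op 6: e = malloc(5) -> e = 17; heap: [0-3 ALLOC][4-13 ALLOC][14-16 ALLOC][17-21 ALLOC][22-49 FREE]
Op 7: f = malloc(6) -> f = 22; heap: [0-3 ALLOC][4-13 ALLOC][14-16 ALLOC][17-21 ALLOC][22-27 ALLOC][28-49 FREE]
Op 8: d = realloc(d, 23) -> NULL (d unchanged); heap: [0-3 ALLOC][4-13 ALLOC][14-16 ALLOC][17-21 ALLOC][22-27 ALLOC][28-49 FREE]
Op 9: g = malloc(8) -> g = 28; heap: [0-3 ALLOC][4-13 ALLOC][14-16 ALLOC][17-21 ALLOC][22-27 ALLOC][28-35 ALLOC][36-49 FREE]
Op 10: e = realloc(e, 11) -> e = 36; heap: [0-3 ALLOC][4-13 ALLOC][14-16 ALLOC][17-21 FREE][22-27 ALLOC][28-35 ALLOC][36-46 ALLOC][47-49 FREE]
Free blocks: [5 3] total_free=8 largest=5 -> 100*(8-5)/8 = 300/8 = 37.5 -> rounds to 38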